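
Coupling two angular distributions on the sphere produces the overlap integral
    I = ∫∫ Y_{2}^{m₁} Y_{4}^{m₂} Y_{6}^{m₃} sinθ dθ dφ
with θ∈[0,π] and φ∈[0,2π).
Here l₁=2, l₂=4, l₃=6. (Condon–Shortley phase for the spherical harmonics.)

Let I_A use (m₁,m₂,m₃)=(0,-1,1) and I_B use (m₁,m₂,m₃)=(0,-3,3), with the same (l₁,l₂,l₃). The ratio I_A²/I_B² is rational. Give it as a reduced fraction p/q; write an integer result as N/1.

Shared (l₁,l₂,l₃)=(2,4,6): N and (l;000)² cancel in I_A²/I_B².
A: Δ = 0!·4!·8!/13! = 1/6435; Racah Σ t=0..0: t=0:+1/2880 = 1/2880; ⇒ 3j(2 4 6; 0 -1 1)² = 14/429, sgn -1
B: Δ = 0!·4!·8!/13! = 1/6435; Racah Σ t=0..0: t=0:+1/20160 = 1/20160; ⇒ 3j(2 4 6; 0 -3 3)² = 12/715, sgn -1
I_A²/I_B² = (14/429)/(12/715) = 35/18

35/18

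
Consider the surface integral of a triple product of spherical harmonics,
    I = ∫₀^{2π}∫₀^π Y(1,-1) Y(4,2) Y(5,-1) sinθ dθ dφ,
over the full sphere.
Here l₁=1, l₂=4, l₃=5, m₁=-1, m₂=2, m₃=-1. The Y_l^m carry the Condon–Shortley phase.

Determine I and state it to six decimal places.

Checks pass: Σm=0; 10 even; l₃=5∈[3,5].
(2·1+1)(2·4+1)(2·5+1) = 297
Δ: 0! 2! 8! / 11! → 1/495
sum: t=0:+1/576 = 1/576
3j²(1 4 5; 0 0 0) = Δ·Π!·Σ² = 5/99  (sign -1)
sum: t=0:+1/2880 = 1/2880
3j²(1 4 5; -1 2 -1) = Δ·Π!·Σ² = 2/165  (sign +1)
combine: 4πI² = 297·5/99·2/165 = 2/11
take √, sign -1: I = -0.12028562

-0.120286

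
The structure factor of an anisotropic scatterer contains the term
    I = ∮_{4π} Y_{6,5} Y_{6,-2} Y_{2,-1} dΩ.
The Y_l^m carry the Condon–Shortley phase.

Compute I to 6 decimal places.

5 − 2 − 1 = 2 ≠ 0: azimuthal integral kills it; I = 0

0.000000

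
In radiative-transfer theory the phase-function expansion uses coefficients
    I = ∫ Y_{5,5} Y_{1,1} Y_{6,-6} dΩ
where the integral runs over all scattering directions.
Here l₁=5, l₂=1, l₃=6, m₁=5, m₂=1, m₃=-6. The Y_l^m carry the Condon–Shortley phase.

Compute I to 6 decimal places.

m-sum 0 ✓  L=12 even ✓  4≤6≤6 ✓
Π(2lᵢ+1) = 11×3×13 = 429
triangle coeff Δ(5,1,6) = 1/858
Σ_t [0,0]: t=0:+1/14400 = 1/14400
(3j)²=6/143 [(5 1 6; 0 0 0)], sign=+1
Σ_t [0,0]: t=0:+1/7257600 = 1/7257600
(3j)²=1/13 [(5 1 6; 5 1 -6)], sign=+1
⇒ 4πI² = 18/13
I = (+1)√(18/13/(4π)) = 0.33194004

0.331940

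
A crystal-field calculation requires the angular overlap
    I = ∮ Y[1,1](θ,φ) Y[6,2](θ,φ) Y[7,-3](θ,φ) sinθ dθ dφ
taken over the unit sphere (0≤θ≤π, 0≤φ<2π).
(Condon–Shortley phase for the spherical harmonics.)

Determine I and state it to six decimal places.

Checks pass: Σm=0; 14 even; l₃=7∈[5,7].
(2·1+1)(2·6+1)(2·7+1) = 585
Δ: 0! 2! 12! / 15! → 1/1365
sum: t=0:+1/518400 = 1/518400
3j²(1 6 7; 0 0 0) = Δ·Π!·Σ² = 7/195  (sign -1)
sum: t=0:+1/1935360 = 1/1935360
3j²(1 6 7; 1 2 -3) = Δ·Π!·Σ² = 3/91  (sign +1)
combine: 4πI² = 585·7/195·3/91 = 9/13
take √, sign -1: I = -0.23471705

-0.234717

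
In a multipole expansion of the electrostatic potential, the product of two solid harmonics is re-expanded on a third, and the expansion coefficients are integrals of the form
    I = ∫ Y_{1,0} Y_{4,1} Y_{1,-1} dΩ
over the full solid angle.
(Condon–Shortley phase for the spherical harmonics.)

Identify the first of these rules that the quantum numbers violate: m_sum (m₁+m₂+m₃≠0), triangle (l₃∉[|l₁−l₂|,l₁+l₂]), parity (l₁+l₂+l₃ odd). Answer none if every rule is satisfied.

azimuthal sum: 0 + 1 − 1 = 0  ✓
3 ≤ 1 ≤ 5 (triangle on l)  ✗
L = 1 + 4 + 1 = 6 (even)

triangle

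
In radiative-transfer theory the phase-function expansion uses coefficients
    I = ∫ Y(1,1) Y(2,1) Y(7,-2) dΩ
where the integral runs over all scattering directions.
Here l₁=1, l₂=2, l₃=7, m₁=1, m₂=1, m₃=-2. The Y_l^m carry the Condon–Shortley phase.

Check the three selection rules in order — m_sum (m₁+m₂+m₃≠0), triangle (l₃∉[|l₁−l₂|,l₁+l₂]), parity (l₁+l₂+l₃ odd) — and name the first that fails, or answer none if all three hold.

triangle

azimuthal sum: 1 + 1 − 2 = 0  ✓
1 ≤ 7 ≤ 3 (triangle on l)  ✗
L = 1 + 2 + 7 = 10 (even)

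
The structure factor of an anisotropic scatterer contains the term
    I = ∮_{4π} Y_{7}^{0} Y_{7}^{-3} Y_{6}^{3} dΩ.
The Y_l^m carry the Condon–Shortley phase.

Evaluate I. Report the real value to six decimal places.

0.111416

Checks pass: Σm=0; 20 even; l₃=6∈[0,14].
(2·7+1)(2·7+1)(2·6+1) = 2925
Δ: 8! 6! 6! / 21! → 1/2444321880
sum: t=1:−1/2612736000 t=2:+1/20736000 t=3:−1/1658880 t=4:+1/746496 t=5:−1/1658880 t=6:+1/20736000 t=7:−1/2612736000 = 1/4354560
3j²(7 7 6; 0 0 0) = Δ·Π!·Σ² = 1000/138567  (sign +1)
sum: t=1:−1/130636800 t=2:+1/8294400 t=3:−1/4147200 t=4:+1/14929920 = -1/16329600
3j²(7 7 6; 0 -3 3) = Δ·Π!·Σ² = 1024/138567  (sign +1)
combine: 4πI² = 2925·1000/138567·1024/138567 = 25600000/164109517
take √, sign +1: I = 0.11141616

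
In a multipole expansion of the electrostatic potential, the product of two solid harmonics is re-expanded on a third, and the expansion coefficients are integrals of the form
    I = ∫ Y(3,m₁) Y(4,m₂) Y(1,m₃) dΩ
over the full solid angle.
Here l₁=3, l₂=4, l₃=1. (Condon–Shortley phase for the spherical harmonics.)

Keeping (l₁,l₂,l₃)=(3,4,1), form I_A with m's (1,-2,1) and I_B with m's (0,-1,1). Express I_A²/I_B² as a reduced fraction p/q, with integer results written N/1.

3/2

Same 3,4,1: normalisation and zero-m 3j drop out of the ratio.
A: Δ: 6! 0! 2! / 9! → 1/252; sum: t=2:+1/96 = 1/96; 3j²(3 4 1; 1 -2 1) = Δ·Π!·Σ² = 5/84  (sign +1)
B: Δ: 6! 0! 2! / 9! → 1/252; sum: t=3:−1/72 = -1/72; 3j²(3 4 1; 0 -1 1) = Δ·Π!·Σ² = 5/126  (sign -1)
I_A²/I_B² = (5/84)/(5/126) = 3/2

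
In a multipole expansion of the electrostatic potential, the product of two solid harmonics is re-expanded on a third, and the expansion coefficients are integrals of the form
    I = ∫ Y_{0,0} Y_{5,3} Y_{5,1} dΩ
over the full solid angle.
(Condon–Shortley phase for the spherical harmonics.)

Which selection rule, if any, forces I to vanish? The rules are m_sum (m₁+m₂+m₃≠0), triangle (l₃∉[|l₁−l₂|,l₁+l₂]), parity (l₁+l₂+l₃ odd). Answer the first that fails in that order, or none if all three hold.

m_sum

m₁+m₂+m₃ = 0 + 3 + 1 = 4  ✗
triangle: |0−5|=5 ≤ l₃=5 ≤ 0+5=5
parity: l₁+l₂+l₃ = 10 is even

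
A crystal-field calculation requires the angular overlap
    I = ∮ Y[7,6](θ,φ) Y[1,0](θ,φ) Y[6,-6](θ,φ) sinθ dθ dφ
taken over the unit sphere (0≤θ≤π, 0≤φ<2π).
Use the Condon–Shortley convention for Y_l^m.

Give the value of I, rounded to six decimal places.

Checks pass: Σm=0; 14 even; l₃=6∈[6,8].
(2·7+1)(2·1+1)(2·6+1) = 585
Δ: 2! 12! 0! / 15! → 1/1365
sum: t=1:−1/518400 = -1/518400
3j²(7 1 6; 0 0 0) = Δ·Π!·Σ² = 7/195  (sign -1)
sum: t=1:−1/479001600 = -1/479001600
3j²(7 1 6; 6 0 -6) = Δ·Π!·Σ² = 1/105  (sign -1)
combine: 4πI² = 585·7/195·1/105 = 1/5
take √, sign +1: I = 0.12615663

0.126157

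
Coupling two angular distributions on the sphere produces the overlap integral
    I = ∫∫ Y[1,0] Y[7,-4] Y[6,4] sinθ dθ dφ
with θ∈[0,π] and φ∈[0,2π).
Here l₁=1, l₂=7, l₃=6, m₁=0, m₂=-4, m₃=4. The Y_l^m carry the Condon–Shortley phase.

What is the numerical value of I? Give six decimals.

Checks pass: Σm=0; 14 even; l₃=6∈[6,8].
(2·1+1)(2·7+1)(2·6+1) = 585
Δ: 2! 0! 12! / 15! → 1/1365
sum: t=1:−1/518400 = -1/518400
3j²(1 7 6; 0 0 0) = Δ·Π!·Σ² = 7/195  (sign -1)
sum: t=1:−1/7257600 = -1/7257600
3j²(1 7 6; 0 -4 4) = Δ·Π!·Σ² = 11/455  (sign -1)
combine: 4πI² = 585·7/195·11/455 = 33/65
take √, sign +1: I = 0.20099968

0.201000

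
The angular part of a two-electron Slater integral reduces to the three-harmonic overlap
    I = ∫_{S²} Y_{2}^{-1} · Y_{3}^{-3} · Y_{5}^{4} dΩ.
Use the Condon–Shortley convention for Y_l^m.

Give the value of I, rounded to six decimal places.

0.219610

Checks pass: Σm=0; 10 even; l₃=5∈[1,5].
(2·2+1)(2·3+1)(2·5+1) = 385
Δ: 0! 4! 6! / 11! → 1/2310
sum: t=0:+1/144 = 1/144
3j²(2 3 5; 0 0 0) = Δ·Π!·Σ² = 10/231  (sign -1)
sum: t=0:+1/4320 = 1/4320
3j²(2 3 5; -1 -3 4) = Δ·Π!·Σ² = 2/55  (sign -1)
combine: 4πI² = 385·10/231·2/55 = 20/33
take √, sign +1: I = 0.21961050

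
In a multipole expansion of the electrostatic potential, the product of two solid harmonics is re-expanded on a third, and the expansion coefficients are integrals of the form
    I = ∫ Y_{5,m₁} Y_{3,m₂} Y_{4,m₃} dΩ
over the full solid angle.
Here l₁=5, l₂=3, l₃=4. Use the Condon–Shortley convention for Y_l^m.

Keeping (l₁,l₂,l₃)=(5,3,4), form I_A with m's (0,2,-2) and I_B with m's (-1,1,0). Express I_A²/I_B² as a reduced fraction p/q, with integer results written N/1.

Same 5,3,4: normalisation and zero-m 3j drop out of the ratio.
A: Δ: 4! 6! 2! / 13! → 1/180180; sum: t=3:−1/576 t=4:+1/2880 = -1/720; 3j²(5 3 4; 0 2 -2) = Δ·Π!·Σ² = 80/3003  (sign -1)
B: Δ: 4! 6! 2! / 13! → 1/180180; sum: t=2:+1/384 t=3:−1/216 t=4:+1/2304 = -11/6912; 3j²(5 3 4; -1 1 0) = Δ·Π!·Σ² = 11/1638  (sign -1)
I_A²/I_B² = (80/3003)/(11/1638) = 480/121

480/121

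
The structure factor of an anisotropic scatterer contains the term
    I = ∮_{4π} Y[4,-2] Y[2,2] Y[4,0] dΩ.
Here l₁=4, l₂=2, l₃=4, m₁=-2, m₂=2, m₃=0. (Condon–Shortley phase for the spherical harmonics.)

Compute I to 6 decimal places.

Rules hold: Σm=0, L=10 even, 2≤4≤6.
N = 9·5·9 = 405
Δ = 2!·6!·2!/11! = 1/13860
Racah Σ t=0..2: t=0:+1/192 t=1:−1/36 t=2:+1/192 = -5/288
⇒ 3j(4 2 4; 0 0 0)² = 20/693, sgn -1
Racah Σ t=2..2: t=2:+1/192 = 1/192
⇒ 3j(4 2 4; -2 2 0)² = 3/77, sgn +1
4πI² = N·(3j₀)²·(3jₘ)² = 2700/5929
I = -1·√(0.455389/4π) = -0.19036462

-0.190365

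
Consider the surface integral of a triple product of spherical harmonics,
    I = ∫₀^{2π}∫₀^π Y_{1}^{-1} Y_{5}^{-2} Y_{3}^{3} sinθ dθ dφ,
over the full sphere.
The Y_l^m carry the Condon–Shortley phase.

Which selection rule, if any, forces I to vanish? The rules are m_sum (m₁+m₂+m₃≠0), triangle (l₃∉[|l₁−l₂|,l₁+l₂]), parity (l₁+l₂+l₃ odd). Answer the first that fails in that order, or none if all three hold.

triangle

azimuthal sum: -1 − 2 + 3 = 0  ✓
4 ≤ 3 ≤ 6 (triangle on l)  ✗
L = 1 + 5 + 3 = 9 (odd)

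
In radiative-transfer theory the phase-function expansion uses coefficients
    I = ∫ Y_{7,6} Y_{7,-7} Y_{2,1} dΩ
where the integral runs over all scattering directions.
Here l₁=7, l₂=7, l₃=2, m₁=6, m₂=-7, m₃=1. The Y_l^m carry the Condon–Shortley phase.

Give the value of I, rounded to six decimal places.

m-sum 0 ✓  L=16 even ✓  0≤2≤14 ✓
Π(2lᵢ+1) = 15×15×5 = 1125
triangle coeff Δ(7,7,2) = 1/185640
Σ_t [5,7]: t=5:−1/2419200 t=6:+1/518400 t=7:−1/2419200 = 1/907200
(3j)²=56/3315 [(7 7 2; 0 0 0)], sign=+1
Σ_t [0,0]: t=0:+1/958003200 = 1/958003200
(3j)²=13/680 [(7 7 2; 6 -7 1)], sign=-1
⇒ 4πI² = 105/289
I = (-1)√(105/289/(4π)) = -0.17003597

-0.170036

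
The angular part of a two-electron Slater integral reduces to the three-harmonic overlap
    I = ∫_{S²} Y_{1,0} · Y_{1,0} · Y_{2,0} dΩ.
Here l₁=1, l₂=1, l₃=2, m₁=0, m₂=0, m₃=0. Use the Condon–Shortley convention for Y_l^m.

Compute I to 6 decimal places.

0.252313

Rules hold: Σm=0, L=4 even, 0≤2≤2.
N = 3·3·5 = 45
Δ = 0!·2!·2!/5! = 1/30
Racah Σ t=0..0: t=0:+1/1 = 1/1
⇒ 3j(1 1 2; 0 0 0)² = 2/15, sgn +1
(m-triple is (0,0,0) — same symbol as above.)
4πI² = N·(3j₀)²·(3jₘ)² = 4/5
I = +1·√(0.8/4π) = 0.25231325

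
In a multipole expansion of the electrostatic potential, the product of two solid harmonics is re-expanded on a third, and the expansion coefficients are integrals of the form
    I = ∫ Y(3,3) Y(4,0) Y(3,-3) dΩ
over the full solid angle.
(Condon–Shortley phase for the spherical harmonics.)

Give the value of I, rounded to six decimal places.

-0.076935

Checks pass: Σm=0; 10 even; l₃=3∈[1,7].
(2·3+1)(2·4+1)(2·3+1) = 441
Δ: 4! 2! 4! / 11! → 1/34650
sum: t=1:−1/72 t=2:+1/16 t=3:−1/72 = 5/144
3j²(3 4 3; 0 0 0) = Δ·Π!·Σ² = 2/77  (sign -1)
sum: t=0:+1/1152 = 1/1152
3j²(3 4 3; 3 0 -3) = Δ·Π!·Σ² = 1/154  (sign +1)
combine: 4πI² = 441·2/77·1/154 = 9/121
take √, sign -1: I = -0.07693494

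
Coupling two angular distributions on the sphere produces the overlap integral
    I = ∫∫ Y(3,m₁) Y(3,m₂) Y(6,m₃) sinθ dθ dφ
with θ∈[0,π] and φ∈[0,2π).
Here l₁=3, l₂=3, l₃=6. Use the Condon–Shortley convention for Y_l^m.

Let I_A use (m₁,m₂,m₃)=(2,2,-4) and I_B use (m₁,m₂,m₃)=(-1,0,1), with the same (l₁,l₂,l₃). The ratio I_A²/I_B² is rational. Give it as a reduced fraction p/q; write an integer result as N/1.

36/25

Shared (l₁,l₂,l₃)=(3,3,6): N and (l;000)² cancel in I_A²/I_B².
A: Δ = 0!·6!·6!/13! = 1/12012; Racah Σ t=0..0: t=0:+1/14400 = 1/14400; ⇒ 3j(3 3 6; 2 2 -4)² = 6/143, sgn +1
B: Δ = 0!·6!·6!/13! = 1/12012; Racah Σ t=0..0: t=0:+1/1728 = 1/1728; ⇒ 3j(3 3 6; -1 0 1)² = 25/858, sgn -1
I_A²/I_B² = (6/143)/(25/858) = 36/25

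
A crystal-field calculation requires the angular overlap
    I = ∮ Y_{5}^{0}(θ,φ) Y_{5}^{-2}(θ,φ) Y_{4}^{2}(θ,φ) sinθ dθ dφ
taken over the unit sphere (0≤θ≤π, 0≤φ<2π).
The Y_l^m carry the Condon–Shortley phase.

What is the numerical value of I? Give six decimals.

Rules hold: Σm=0, L=14 even, 0≤4≤10.
N = 11·11·9 = 1089
Δ = 6!·4!·4!/15! = 1/3153150
Racah Σ t=1..5: t=1:−1/69120 t=2:+1/1728 t=3:−1/576 t=4:+1/1728 t=5:−1/69120 = -7/11520
⇒ 3j(5 5 4; 0 0 0)² = 2/143, sgn -1
Racah Σ t=1..3: t=1:−1/11520 t=2:+1/1728 t=3:−1/3456 = 7/34560
⇒ 3j(5 5 4; 0 -2 2)² = 7/858, sgn +1
4πI² = N·(3j₀)²·(3jₘ)² = 21/169
I = -1·√(0.12426/4π) = -0.09944006

-0.099440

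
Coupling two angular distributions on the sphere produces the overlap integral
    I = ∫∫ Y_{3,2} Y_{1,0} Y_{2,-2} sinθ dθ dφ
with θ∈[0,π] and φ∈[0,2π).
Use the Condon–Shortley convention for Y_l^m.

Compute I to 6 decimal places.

0.184674

Checks pass: Σm=0; 6 even; l₃=2∈[2,4].
(2·3+1)(2·1+1)(2·2+1) = 105
Δ: 2! 4! 0! / 7! → 1/105
sum: t=1:−1/4 = -1/4
3j²(3 1 2; 0 0 0) = Δ·Π!·Σ² = 3/35  (sign -1)
sum: t=1:−1/24 = -1/24
3j²(3 1 2; 2 0 -2) = Δ·Π!·Σ² = 1/21  (sign -1)
combine: 4πI² = 105·3/35·1/21 = 3/7
take √, sign +1: I = 0.18467439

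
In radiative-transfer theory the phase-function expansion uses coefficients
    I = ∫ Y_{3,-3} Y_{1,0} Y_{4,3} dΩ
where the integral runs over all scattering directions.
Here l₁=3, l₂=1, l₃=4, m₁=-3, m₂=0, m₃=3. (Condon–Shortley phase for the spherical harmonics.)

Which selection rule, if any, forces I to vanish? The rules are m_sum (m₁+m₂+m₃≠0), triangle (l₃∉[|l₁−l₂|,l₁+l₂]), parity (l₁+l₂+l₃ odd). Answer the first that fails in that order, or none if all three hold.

none

azimuthal sum: -3 + 0 + 3 = 0  ✓
2 ≤ 4 ≤ 4 (triangle on l)  ✓
L = 3 + 1 + 4 = 8 (even)  ✓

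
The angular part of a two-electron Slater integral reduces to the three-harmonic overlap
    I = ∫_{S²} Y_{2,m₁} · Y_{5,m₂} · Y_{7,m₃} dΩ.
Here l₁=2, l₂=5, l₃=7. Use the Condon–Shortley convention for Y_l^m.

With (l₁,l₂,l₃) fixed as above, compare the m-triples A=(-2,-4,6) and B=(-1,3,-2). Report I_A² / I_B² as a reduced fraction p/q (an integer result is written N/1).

Shared (l₁,l₂,l₃)=(2,5,7): N and (l;000)² cancel in I_A²/I_B².
A: Δ = 0!·4!·10!/15! = 1/15015; Racah Σ t=0..0: t=0:+1/8709120 = 1/8709120; ⇒ 3j(2 5 7; -2 -4 6)² = 1/21, sgn -1
B: Δ = 0!·4!·10!/15! = 1/15015; Racah Σ t=0..0: t=0:+1/483840 = 1/483840; ⇒ 3j(2 5 7; -1 3 -2)² = 6/1001, sgn -1
I_A²/I_B² = (1/21)/(6/1001) = 143/18

143/18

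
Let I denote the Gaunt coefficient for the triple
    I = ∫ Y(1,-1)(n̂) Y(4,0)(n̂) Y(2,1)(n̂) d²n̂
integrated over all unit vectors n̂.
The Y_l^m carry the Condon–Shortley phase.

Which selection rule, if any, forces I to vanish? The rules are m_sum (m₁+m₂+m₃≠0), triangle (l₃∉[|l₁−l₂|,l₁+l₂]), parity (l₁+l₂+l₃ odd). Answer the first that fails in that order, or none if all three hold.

triangle

Σmᵢ = 0  ✓
l₃∈[|l₁−l₂|,l₁+l₂]=[3,5], have l₃=2  ✗
Σlᵢ = 7 ⇒ odd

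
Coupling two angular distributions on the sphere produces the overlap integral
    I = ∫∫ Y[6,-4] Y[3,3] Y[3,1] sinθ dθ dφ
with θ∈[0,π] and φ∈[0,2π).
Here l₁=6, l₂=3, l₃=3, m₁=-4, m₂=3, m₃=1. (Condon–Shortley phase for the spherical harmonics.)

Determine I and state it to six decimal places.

m-sum 0 ✓  L=12 even ✓  3≤3≤9 ✓
Π(2lᵢ+1) = 13×7×7 = 637
triangle coeff Δ(6,3,3) = 1/12012
Σ_t [3,3]: t=3:−1/1296 = -1/1296
(3j)²=100/3003 [(6 3 3; 0 0 0)], sign=+1
Σ_t [6,6]: t=6:+1/34560 = 1/34560
(3j)²=5/286 [(6 3 3; -4 3 1)], sign=+1
⇒ 4πI² = 1750/4719
I = (+1)√(1750/4719/(4π)) = 0.17178653

0.171787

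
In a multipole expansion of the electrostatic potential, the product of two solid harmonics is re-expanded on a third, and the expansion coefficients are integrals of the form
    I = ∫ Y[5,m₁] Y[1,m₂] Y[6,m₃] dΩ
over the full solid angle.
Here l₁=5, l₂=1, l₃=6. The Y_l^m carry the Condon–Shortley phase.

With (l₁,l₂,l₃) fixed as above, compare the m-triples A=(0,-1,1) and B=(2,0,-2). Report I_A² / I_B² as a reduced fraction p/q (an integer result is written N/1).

21/32

l's match ⇒ only the (l;m) 3-j factors differ between A and B.
A: triangle coeff Δ(5,1,6) = 1/858; Σ_t [0,0]: t=0:+1/28800 = 1/28800; (3j)²=7/286 [(5 1 6; 0 -1 1)], sign=-1
B: triangle coeff Δ(5,1,6) = 1/858; Σ_t [0,0]: t=0:+1/30240 = 1/30240; (3j)²=16/429 [(5 1 6; 2 0 -2)], sign=+1
I_A²/I_B² = (7/286)/(16/429) = 21/32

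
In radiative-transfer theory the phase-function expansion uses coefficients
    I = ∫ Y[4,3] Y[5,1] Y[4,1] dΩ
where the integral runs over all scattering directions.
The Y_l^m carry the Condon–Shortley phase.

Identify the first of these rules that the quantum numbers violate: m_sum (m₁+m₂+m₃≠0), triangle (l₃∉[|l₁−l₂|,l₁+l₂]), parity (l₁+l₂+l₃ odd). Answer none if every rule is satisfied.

azimuthal sum: 3 + 1 + 1 = 5  ✗
1 ≤ 4 ≤ 9 (triangle on l)
L = 4 + 5 + 4 = 13 (odd)

m_sum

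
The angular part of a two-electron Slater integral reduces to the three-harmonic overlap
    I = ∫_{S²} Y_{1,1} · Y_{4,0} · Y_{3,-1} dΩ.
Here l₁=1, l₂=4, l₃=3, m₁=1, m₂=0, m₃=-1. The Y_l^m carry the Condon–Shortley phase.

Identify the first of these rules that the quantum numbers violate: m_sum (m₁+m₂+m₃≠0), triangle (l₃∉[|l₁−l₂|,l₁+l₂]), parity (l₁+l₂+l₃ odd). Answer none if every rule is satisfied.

none

Σmᵢ = 0  ✓
l₃∈[|l₁−l₂|,l₁+l₂]=[3,5], have l₃=3  ✓
Σlᵢ = 8 ⇒ even  ✓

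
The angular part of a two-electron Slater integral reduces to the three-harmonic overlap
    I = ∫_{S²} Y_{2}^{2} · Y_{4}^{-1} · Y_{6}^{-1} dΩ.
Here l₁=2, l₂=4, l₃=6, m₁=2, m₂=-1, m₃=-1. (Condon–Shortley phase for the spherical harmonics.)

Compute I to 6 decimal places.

-0.094091

Rules hold: Σm=0, L=12 even, 2≤6≤6.
N = 5·9·13 = 585
Δ = 0!·4!·8!/13! = 1/6435
Racah Σ t=0..0: t=0:+1/2304 = 1/2304
⇒ 3j(2 4 6; 0 0 0)² = 5/143, sgn +1
Racah Σ t=0..0: t=0:+1/17280 = 1/17280
⇒ 3j(2 4 6; 2 -1 -1)² = 7/1287, sgn -1
4πI² = N·(3j₀)²·(3jₘ)² = 175/1573
I = -1·√(0.111252/4π) = -0.09409136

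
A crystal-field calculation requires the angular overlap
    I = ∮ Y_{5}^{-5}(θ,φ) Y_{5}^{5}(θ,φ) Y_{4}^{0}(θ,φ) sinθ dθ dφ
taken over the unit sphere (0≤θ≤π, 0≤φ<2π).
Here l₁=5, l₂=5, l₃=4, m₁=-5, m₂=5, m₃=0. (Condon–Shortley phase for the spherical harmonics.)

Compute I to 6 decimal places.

Rules hold: Σm=0, L=14 even, 0≤4≤10.
N = 11·11·9 = 1089
Δ = 6!·4!·4!/15! = 1/3153150
Racah Σ t=1..5: t=1:−1/69120 t=2:+1/1728 t=3:−1/576 t=4:+1/1728 t=5:−1/69120 = -7/11520
⇒ 3j(5 5 4; 0 0 0)² = 2/143, sgn -1
Racah Σ t=6..6: t=6:+1/414720 = 1/414720
⇒ 3j(5 5 4; -5 5 0)² = 2/143, sgn +1
4πI² = N·(3j₀)²·(3jₘ)² = 36/169
I = -1·√(0.213018/4π) = -0.13019760

-0.130198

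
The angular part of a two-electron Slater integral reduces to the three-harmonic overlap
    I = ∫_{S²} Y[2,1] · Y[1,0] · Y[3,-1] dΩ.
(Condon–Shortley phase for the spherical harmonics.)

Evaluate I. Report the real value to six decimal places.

-0.233597

Checks pass: Σm=0; 6 even; l₃=3∈[1,3].
(2·2+1)(2·1+1)(2·3+1) = 105
Δ: 0! 4! 2! / 7! → 1/105
sum: t=0:+1/4 = 1/4
3j²(2 1 3; 0 0 0) = Δ·Π!·Σ² = 3/35  (sign -1)
sum: t=0:+1/6 = 1/6
3j²(2 1 3; 1 0 -1) = Δ·Π!·Σ² = 8/105  (sign +1)
combine: 4πI² = 105·3/35·8/105 = 24/35
take √, sign -1: I = -0.23359668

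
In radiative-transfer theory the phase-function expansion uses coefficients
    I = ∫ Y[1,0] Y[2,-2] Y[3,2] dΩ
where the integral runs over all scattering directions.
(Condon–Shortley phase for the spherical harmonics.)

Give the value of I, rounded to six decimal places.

0.184674

Checks pass: Σm=0; 6 even; l₃=3∈[1,3].
(2·1+1)(2·2+1)(2·3+1) = 105
Δ: 0! 2! 4! / 7! → 1/105
sum: t=0:+1/4 = 1/4
3j²(1 2 3; 0 0 0) = Δ·Π!·Σ² = 3/35  (sign -1)
sum: t=0:+1/24 = 1/24
3j²(1 2 3; 0 -2 2) = Δ·Π!·Σ² = 1/21  (sign -1)
combine: 4πI² = 105·3/35·1/21 = 3/7
take √, sign +1: I = 0.18467439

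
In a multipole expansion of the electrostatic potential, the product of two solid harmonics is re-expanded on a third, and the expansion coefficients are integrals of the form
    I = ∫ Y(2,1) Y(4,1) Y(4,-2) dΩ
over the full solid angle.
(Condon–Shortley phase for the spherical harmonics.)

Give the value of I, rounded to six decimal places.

Checks pass: Σm=0; 10 even; l₃=4∈[2,6].
(2·2+1)(2·4+1)(2·4+1) = 405
Δ: 2! 2! 6! / 11! → 1/13860
sum: t=0:+1/192 t=1:−1/36 t=2:+1/192 = -5/288
3j²(2 4 4; 0 0 0) = Δ·Π!·Σ² = 20/693  (sign -1)
sum: t=0:+1/240 t=1:−1/96 = -1/160
3j²(2 4 4; 1 1 -2) = Δ·Π!·Σ² = 27/1540  (sign -1)
combine: 4πI² = 405·20/693·27/1540 = 1215/5929
take √, sign +1: I = 0.12770047

0.127700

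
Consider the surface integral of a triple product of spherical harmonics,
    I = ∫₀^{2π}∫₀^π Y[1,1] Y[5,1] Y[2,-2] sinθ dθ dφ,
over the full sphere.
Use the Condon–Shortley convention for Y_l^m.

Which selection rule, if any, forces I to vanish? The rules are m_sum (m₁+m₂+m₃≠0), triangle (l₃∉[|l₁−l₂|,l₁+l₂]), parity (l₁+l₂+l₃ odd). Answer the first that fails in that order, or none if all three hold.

Σmᵢ = 0  ✓
l₃∈[|l₁−l₂|,l₁+l₂]=[4,6], have l₃=2  ✗
Σlᵢ = 8 ⇒ even

triangle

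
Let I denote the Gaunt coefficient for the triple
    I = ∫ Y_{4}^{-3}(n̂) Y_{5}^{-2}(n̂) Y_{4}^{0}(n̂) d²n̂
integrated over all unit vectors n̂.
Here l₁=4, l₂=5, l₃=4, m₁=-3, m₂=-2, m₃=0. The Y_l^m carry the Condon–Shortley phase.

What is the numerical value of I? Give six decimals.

-3 − 2 + 0 = -5 ≠ 0: azimuthal integral kills it; I = 0

0.000000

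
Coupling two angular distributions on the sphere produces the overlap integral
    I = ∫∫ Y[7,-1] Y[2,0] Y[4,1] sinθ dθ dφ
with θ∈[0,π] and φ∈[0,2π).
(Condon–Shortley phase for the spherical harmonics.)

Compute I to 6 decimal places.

0.000000

l₃=4 ∉ [5,9] — triangle fails ⇒ I = 0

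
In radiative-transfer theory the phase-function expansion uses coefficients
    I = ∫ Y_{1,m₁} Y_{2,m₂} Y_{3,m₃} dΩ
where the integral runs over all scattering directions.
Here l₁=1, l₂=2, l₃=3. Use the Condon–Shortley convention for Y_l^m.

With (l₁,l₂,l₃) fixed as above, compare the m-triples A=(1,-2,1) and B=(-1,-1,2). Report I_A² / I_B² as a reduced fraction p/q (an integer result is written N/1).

Same 1,2,3: normalisation and zero-m 3j drop out of the ratio.
A: Δ: 0! 2! 4! / 7! → 1/105; sum: t=0:+1/48 = 1/48; 3j²(1 2 3; 1 -2 1) = Δ·Π!·Σ² = 1/105  (sign +1)
B: Δ: 0! 2! 4! / 7! → 1/105; sum: t=0:+1/12 = 1/12; 3j²(1 2 3; -1 -1 2) = Δ·Π!·Σ² = 2/21  (sign -1)
I_A²/I_B² = (1/105)/(2/21) = 1/10

1/10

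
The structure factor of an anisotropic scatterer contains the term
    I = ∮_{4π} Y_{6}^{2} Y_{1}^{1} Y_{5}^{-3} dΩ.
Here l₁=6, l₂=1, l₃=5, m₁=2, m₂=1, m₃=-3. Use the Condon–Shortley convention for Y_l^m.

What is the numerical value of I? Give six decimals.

0.100084

Checks pass: Σm=0; 12 even; l₃=5∈[5,7].
(2·6+1)(2·1+1)(2·5+1) = 429
Δ: 2! 10! 0! / 13! → 1/858
sum: t=1:−1/14400 = -1/14400
3j²(6 1 5; 0 0 0) = Δ·Π!·Σ² = 6/143  (sign +1)
sum: t=2:+1/161280 = 1/161280
3j²(6 1 5; 2 1 -3) = Δ·Π!·Σ² = 1/143  (sign +1)
combine: 4πI² = 429·6/143·1/143 = 18/143
take √, sign +1: I = 0.10008369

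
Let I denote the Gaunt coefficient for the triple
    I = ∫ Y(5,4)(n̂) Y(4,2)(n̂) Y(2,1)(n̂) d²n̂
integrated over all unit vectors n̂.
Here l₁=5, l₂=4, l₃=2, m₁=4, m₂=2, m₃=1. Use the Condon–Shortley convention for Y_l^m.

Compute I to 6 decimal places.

0.000000

Σmᵢ = 7 ≠ 0, so the φ-integral vanishes; I = 0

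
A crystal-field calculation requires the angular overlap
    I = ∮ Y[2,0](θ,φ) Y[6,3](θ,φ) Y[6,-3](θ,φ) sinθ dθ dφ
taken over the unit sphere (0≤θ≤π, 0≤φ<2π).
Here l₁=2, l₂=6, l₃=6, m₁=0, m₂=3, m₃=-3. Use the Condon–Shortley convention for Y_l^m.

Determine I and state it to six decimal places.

-0.057344

Checks pass: Σm=0; 14 even; l₃=6∈[4,8].
(2·2+1)(2·6+1)(2·6+1) = 845
Δ: 2! 2! 10! / 15! → 1/90090
sum: t=0:+1/69120 t=1:−1/14400 t=2:+1/69120 = -7/172800
3j²(2 6 6; 0 0 0) = Δ·Π!·Σ² = 14/715  (sign -1)
sum: t=0:+1/1451520 t=1:−1/80640 t=2:+1/120960 = -1/290304
3j²(2 6 6; 0 3 -3) = Δ·Π!·Σ² = 5/2002  (sign +1)
combine: 4πI² = 845·14/715·5/2002 = 5/121
take √, sign -1: I = -0.05734392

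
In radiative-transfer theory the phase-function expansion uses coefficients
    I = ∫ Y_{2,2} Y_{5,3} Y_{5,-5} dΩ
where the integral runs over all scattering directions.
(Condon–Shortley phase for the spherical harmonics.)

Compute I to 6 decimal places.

0.088588

Checks pass: Σm=0; 12 even; l₃=5∈[3,7].
(2·2+1)(2·5+1)(2·5+1) = 605
Δ: 2! 2! 8! / 13! → 1/38610
sum: t=0:+1/2880 t=1:−1/576 t=2:+1/2880 = -1/960
3j²(2 5 5; 0 0 0) = Δ·Π!·Σ² = 10/429  (sign +1)
sum: t=0:+1/161280 = 1/161280
3j²(2 5 5; 2 3 -5) = Δ·Π!·Σ² = 1/143  (sign +1)
combine: 4πI² = 605·10/429·1/143 = 50/507
take √, sign +1: I = 0.08858824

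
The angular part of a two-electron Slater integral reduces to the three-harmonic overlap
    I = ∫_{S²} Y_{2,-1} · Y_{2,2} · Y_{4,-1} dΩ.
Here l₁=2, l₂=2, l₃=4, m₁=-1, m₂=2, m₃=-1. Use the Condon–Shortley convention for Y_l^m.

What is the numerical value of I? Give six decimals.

Rules hold: Σm=0, L=8 even, 0≤4≤4.
N = 5·5·9 = 225
Δ = 0!·4!·4!/9! = 1/630
Racah Σ t=0..0: t=0:+1/16 = 1/16
⇒ 3j(2 2 4; 0 0 0)² = 2/35, sgn +1
Racah Σ t=0..0: t=0:+1/144 = 1/144
⇒ 3j(2 2 4; -1 2 -1)² = 1/126, sgn -1
4πI² = N·(3j₀)²·(3jₘ)² = 5/49
I = -1·√(0.102041/4π) = -0.09011188

-0.090112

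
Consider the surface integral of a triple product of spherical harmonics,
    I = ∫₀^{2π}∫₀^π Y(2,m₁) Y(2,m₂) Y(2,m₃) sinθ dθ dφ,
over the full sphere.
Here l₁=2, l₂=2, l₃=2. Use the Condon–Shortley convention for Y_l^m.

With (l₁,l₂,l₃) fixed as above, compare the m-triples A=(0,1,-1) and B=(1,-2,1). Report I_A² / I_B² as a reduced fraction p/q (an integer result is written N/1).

1/6

l's match ⇒ only the (l;m) 3-j factors differ between A and B.
A: triangle coeff Δ(2,2,2) = 1/630; Σ_t [1,2]: t=1:−1/2 t=2:+1/4 = -1/4; (3j)²=1/70 [(2 2 2; 0 1 -1)], sign=+1
B: triangle coeff Δ(2,2,2) = 1/630; Σ_t [0,0]: t=0:+1/4 = 1/4; (3j)²=3/35 [(2 2 2; 1 -2 1)], sign=-1
I_A²/I_B² = (1/70)/(3/35) = 1/6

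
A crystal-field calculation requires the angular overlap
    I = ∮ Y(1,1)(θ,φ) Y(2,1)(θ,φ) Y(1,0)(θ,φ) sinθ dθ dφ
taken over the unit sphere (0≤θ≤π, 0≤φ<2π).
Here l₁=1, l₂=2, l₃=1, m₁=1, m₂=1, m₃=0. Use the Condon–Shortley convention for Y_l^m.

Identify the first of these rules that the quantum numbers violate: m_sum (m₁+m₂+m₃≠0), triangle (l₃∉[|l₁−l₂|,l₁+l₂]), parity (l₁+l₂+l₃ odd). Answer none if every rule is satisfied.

azimuthal sum: 1 + 1 + 0 = 2  ✗
1 ≤ 1 ≤ 3 (triangle on l)
L = 1 + 2 + 1 = 4 (even)

m_sum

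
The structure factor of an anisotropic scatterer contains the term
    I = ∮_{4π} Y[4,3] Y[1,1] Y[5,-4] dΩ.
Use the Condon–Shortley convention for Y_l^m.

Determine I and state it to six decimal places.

Checks pass: Σm=0; 10 even; l₃=5∈[3,5].
(2·4+1)(2·1+1)(2·5+1) = 297
Δ: 0! 8! 2! / 11! → 1/495
sum: t=0:+1/576 = 1/576
3j²(4 1 5; 0 0 0) = Δ·Π!·Σ² = 5/99  (sign -1)
sum: t=0:+1/10080 = 1/10080
3j²(4 1 5; 3 1 -4) = Δ·Π!·Σ² = 4/55  (sign -1)
combine: 4πI² = 297·5/99·4/55 = 12/11
take √, sign +1: I = 0.29463840

0.294638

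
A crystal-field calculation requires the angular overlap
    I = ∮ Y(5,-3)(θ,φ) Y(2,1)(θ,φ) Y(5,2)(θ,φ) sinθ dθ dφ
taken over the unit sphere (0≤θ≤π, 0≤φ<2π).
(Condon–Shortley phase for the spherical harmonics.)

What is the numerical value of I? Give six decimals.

-0.161739

Checks pass: Σm=0; 12 even; l₃=5∈[3,7].
(2·5+1)(2·2+1)(2·5+1) = 605
Δ: 2! 8! 2! / 13! → 1/38610
sum: t=0:+1/2880 t=1:−1/576 t=2:+1/2880 = -1/960
3j²(5 2 5; 0 0 0) = Δ·Π!·Σ² = 10/429  (sign +1)
sum: t=1:−1/10080 t=2:+1/2880 = 1/4032
3j²(5 2 5; -3 1 2) = Δ·Π!·Σ² = 10/429  (sign -1)
combine: 4πI² = 605·10/429·10/429 = 500/1521
take √, sign -1: I = -0.16173926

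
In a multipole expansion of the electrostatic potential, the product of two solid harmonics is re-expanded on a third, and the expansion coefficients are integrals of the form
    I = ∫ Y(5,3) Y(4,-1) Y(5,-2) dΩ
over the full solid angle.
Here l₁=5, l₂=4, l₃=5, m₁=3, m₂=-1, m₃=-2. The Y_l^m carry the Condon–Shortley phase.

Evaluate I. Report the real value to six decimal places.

-0.118854

Checks pass: Σm=0; 14 even; l₃=5∈[1,9].
(2·5+1)(2·4+1)(2·5+1) = 1089
Δ: 4! 6! 4! / 15! → 1/3153150
sum: t=0:+1/69120 t=1:−1/1728 t=2:+1/576 t=3:−1/1728 t=4:+1/69120 = 7/11520
3j²(5 4 5; 0 0 0) = Δ·Π!·Σ² = 2/143  (sign -1)
sum: t=0:+1/6912 t=1:−1/2880 t=2:+1/17280 = -1/6912
3j²(5 4 5; 3 -1 -2) = Δ·Π!·Σ² = 5/429  (sign +1)
combine: 4πI² = 1089·2/143·5/429 = 30/169
take √, sign -1: I = -0.11885360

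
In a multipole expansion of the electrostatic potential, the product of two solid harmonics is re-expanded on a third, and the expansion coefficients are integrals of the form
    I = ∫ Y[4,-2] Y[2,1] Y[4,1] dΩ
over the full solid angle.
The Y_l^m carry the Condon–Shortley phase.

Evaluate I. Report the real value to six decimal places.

0.127700

m-sum 0 ✓  L=10 even ✓  2≤4≤6 ✓
Π(2lᵢ+1) = 9×5×9 = 405
triangle coeff Δ(4,2,4) = 1/13860
Σ_t [0,2]: t=0:+1/192 t=1:−1/36 t=2:+1/192 = -5/288
(3j)²=20/693 [(4 2 4; 0 0 0)], sign=-1
Σ_t [1,2]: t=1:−1/240 t=2:+1/96 = 1/160
(3j)²=27/1540 [(4 2 4; -2 1 1)], sign=-1
⇒ 4πI² = 1215/5929
I = (+1)√(1215/5929/(4π)) = 0.12770047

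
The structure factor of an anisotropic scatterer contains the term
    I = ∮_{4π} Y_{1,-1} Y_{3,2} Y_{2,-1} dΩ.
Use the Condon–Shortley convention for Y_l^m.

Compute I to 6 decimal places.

0.261169

Rules hold: Σm=0, L=6 even, 2≤2≤4.
N = 3·7·5 = 105
Δ = 2!·0!·4!/7! = 1/105
Racah Σ t=1..1: t=1:−1/4 = -1/4
⇒ 3j(1 3 2; 0 0 0)² = 3/35, sgn -1
Racah Σ t=2..2: t=2:+1/12 = 1/12
⇒ 3j(1 3 2; -1 2 -1)² = 2/21, sgn -1
4πI² = N·(3j₀)²·(3jₘ)² = 6/7
I = +1·√(0.857143/4π) = 0.26116903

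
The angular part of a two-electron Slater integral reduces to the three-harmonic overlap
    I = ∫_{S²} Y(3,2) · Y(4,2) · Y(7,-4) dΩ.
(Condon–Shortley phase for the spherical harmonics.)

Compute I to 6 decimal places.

Checks pass: Σm=0; 14 even; l₃=7∈[1,7].
(2·3+1)(2·4+1)(2·7+1) = 945
Δ: 0! 6! 8! / 15! → 1/45045
sum: t=0:+1/20736 = 1/20736
3j²(3 4 7; 0 0 0) = Δ·Π!·Σ² = 35/1287  (sign -1)
sum: t=0:+1/172800 = 1/172800
3j²(3 4 7; 2 2 -4) = Δ·Π!·Σ² = 2/65  (sign -1)
combine: 4πI² = 945·35/1287·2/65 = 1470/1859
take √, sign +1: I = 0.25084996

0.250850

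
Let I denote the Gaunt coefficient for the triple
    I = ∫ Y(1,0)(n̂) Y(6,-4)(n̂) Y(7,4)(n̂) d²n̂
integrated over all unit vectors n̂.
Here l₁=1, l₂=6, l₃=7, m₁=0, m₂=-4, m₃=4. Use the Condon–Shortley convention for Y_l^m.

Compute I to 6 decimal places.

0.201000

Rules hold: Σm=0, L=14 even, 5≤7≤7.
N = 3·13·15 = 585
Δ = 0!·2!·12!/15! = 1/1365
Racah Σ t=0..0: t=0:+1/518400 = 1/518400
⇒ 3j(1 6 7; 0 0 0)² = 7/195, sgn -1
Racah Σ t=0..0: t=0:+1/7257600 = 1/7257600
⇒ 3j(1 6 7; 0 -4 4)² = 11/455, sgn -1
4πI² = N·(3j₀)²·(3jₘ)² = 33/65
I = +1·√(0.507692/4π) = 0.20099968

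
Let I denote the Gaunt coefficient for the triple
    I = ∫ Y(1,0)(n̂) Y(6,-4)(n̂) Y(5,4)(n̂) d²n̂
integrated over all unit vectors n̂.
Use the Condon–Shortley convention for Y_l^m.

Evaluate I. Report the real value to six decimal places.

Rules hold: Σm=0, L=12 even, 5≤5≤7.
N = 3·13·11 = 429
Δ = 2!·0!·10!/13! = 1/858
Racah Σ t=1..1: t=1:−1/14400 = -1/14400
⇒ 3j(1 6 5; 0 0 0)² = 6/143, sgn +1
Racah Σ t=1..1: t=1:−1/362880 = -1/362880
⇒ 3j(1 6 5; 0 -4 4)² = 10/429, sgn +1
4πI² = N·(3j₀)²·(3jₘ)² = 60/143
I = +1·√(0.41958/4π) = 0.18272698

0.182727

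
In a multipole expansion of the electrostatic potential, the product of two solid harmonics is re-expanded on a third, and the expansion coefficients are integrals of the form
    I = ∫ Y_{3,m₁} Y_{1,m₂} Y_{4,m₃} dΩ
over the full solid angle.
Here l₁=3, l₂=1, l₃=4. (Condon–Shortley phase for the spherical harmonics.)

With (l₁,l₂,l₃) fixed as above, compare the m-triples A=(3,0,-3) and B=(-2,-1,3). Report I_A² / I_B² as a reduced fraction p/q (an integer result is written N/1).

1/3

Shared (l₁,l₂,l₃)=(3,1,4): N and (l;000)² cancel in I_A²/I_B².
A: Δ = 0!·6!·2!/9! = 1/252; Racah Σ t=0..0: t=0:+1/720 = 1/720; ⇒ 3j(3 1 4; 3 0 -3)² = 1/36, sgn -1
B: Δ = 0!·6!·2!/9! = 1/252; Racah Σ t=0..0: t=0:+1/240 = 1/240; ⇒ 3j(3 1 4; -2 -1 3)² = 1/12, sgn -1
I_A²/I_B² = (1/36)/(1/12) = 1/3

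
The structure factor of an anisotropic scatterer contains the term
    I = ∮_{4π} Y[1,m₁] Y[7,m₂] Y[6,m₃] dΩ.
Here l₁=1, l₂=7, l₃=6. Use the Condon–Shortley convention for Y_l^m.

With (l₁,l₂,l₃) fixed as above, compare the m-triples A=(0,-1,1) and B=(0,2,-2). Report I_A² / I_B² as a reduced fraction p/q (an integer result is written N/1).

l's match ⇒ only the (l;m) 3-j factors differ between A and B.
A: triangle coeff Δ(1,7,6) = 1/1365; Σ_t [1,1]: t=1:−1/604800 = -1/604800; (3j)²=16/455 [(1 7 6; 0 -1 1)], sign=+1
B: triangle coeff Δ(1,7,6) = 1/1365; Σ_t [1,1]: t=1:−1/967680 = -1/967680; (3j)²=3/91 [(1 7 6; 0 2 -2)], sign=-1
I_A²/I_B² = (16/455)/(3/91) = 16/15

16/15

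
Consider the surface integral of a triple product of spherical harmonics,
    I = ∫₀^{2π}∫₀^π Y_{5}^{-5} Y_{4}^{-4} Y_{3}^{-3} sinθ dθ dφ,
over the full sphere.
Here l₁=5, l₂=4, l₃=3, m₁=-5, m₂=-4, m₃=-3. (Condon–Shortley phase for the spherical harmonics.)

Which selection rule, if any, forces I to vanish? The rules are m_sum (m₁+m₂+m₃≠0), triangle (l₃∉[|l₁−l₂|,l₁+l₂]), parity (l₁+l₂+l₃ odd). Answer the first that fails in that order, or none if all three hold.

azimuthal sum: -5 − 4 − 3 = -12  ✗
1 ≤ 3 ≤ 9 (triangle on l)
L = 5 + 4 + 3 = 12 (even)

m_sum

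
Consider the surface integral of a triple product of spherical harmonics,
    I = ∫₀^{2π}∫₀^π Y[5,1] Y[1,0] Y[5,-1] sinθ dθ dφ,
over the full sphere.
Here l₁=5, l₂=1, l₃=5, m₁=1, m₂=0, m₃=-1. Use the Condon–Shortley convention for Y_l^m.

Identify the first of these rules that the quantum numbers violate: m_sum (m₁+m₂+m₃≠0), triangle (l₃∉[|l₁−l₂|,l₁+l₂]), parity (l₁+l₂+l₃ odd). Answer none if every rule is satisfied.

parity

azimuthal sum: 1 + 0 − 1 = 0  ✓
4 ≤ 5 ≤ 6 (triangle on l)  ✓
L = 5 + 1 + 5 = 11 (odd)  ✗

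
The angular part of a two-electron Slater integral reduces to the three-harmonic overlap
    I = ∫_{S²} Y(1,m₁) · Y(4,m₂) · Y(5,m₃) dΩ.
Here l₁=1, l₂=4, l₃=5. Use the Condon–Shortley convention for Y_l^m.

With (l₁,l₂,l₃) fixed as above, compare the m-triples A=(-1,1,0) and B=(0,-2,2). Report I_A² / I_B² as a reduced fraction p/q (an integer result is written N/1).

l's match ⇒ only the (l;m) 3-j factors differ between A and B.
A: triangle coeff Δ(1,4,5) = 1/495; Σ_t [0,0]: t=0:+1/1440 = 1/1440; (3j)²=2/99 [(1 4 5; -1 1 0)], sign=-1
B: triangle coeff Δ(1,4,5) = 1/495; Σ_t [0,0]: t=0:+1/1440 = 1/1440; (3j)²=7/165 [(1 4 5; 0 -2 2)], sign=-1
I_A²/I_B² = (2/99)/(7/165) = 10/21

10/21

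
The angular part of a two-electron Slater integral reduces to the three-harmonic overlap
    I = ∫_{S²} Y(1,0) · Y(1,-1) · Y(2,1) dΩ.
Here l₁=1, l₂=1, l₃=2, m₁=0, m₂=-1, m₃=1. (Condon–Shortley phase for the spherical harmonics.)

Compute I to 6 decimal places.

-0.218510

Checks pass: Σm=0; 4 even; l₃=2∈[0,2].
(2·1+1)(2·1+1)(2·2+1) = 45
Δ: 0! 2! 2! / 5! → 1/30
sum: t=0:+1/1 = 1/1
3j²(1 1 2; 0 0 0) = Δ·Π!·Σ² = 2/15  (sign +1)
sum: t=0:+1/2 = 1/2
3j²(1 1 2; 0 -1 1) = Δ·Π!·Σ² = 1/10  (sign -1)
combine: 4πI² = 45·2/15·1/10 = 3/5
take √, sign -1: I = -0.21850969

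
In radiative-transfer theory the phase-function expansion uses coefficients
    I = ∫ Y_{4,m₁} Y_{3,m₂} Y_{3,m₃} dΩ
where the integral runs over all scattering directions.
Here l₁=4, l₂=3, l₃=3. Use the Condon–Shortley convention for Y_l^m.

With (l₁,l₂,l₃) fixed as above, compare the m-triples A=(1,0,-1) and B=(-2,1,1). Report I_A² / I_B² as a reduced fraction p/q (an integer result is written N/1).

Same 4,3,3: normalisation and zero-m 3j drop out of the ratio.
A: Δ: 4! 4! 2! / 11! → 1/34650; sum: t=1:−1/48 t=2:+1/24 t=3:−1/288 = 5/288; 3j²(4 3 3; 1 0 -1) = Δ·Π!·Σ² = 5/462  (sign +1)
B: Δ: 4! 4! 2! / 11! → 1/34650; sum: t=2:+1/192 t=3:−1/36 t=4:+1/192 = -5/288; 3j²(4 3 3; -2 1 1) = Δ·Π!·Σ² = 20/693  (sign -1)
I_A²/I_B² = (5/462)/(20/693) = 3/8

3/8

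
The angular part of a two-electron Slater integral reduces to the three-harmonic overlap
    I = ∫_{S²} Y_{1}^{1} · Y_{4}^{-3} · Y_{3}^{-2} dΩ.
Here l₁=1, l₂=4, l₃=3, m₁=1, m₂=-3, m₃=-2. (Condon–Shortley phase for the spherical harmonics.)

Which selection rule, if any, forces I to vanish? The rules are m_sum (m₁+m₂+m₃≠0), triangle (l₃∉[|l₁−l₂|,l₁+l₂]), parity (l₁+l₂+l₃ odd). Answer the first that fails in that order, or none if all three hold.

m₁+m₂+m₃ = 1 − 3 − 2 = -4  ✗
triangle: |1−4|=3 ≤ l₃=3 ≤ 1+4=5
parity: l₁+l₂+l₃ = 8 is even

m_sum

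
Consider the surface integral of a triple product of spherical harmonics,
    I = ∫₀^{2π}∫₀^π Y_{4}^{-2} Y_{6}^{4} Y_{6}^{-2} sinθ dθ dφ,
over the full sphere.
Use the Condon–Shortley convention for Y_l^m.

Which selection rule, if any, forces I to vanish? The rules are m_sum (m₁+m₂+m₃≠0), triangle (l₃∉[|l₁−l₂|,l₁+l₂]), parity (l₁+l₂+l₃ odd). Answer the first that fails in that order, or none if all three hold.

azimuthal sum: -2 + 4 − 2 = 0  ✓
2 ≤ 6 ≤ 10 (triangle on l)  ✓
L = 4 + 6 + 6 = 16 (even)  ✓

none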